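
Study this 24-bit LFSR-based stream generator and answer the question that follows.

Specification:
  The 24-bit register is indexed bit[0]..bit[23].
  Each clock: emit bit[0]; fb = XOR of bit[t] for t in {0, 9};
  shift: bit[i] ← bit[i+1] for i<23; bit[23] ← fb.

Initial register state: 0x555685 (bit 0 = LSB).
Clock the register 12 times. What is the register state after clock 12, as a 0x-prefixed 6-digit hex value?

reg_0 = 0x555685
clock 1: out=1, reg = 0x2AAB42
clock 2: out=0, reg = 0x9555A1
clock 3: out=1, reg = 0xCAAAD0
clock 4: out=0, reg = 0xE55568
clock 5: out=0, reg = 0x72AAB4
clock 6: out=0, reg = 0xB9555A
clock 7: out=0, reg = 0x5CAAAD
clock 8: out=1, reg = 0x2E5556
clock 9: out=0, reg = 0x172AAB
clock 10: out=1, reg = 0x0B9555
clock 11: out=1, reg = 0x85CAAA
clock 12: out=0, reg = 0xC2E555

0xC2E555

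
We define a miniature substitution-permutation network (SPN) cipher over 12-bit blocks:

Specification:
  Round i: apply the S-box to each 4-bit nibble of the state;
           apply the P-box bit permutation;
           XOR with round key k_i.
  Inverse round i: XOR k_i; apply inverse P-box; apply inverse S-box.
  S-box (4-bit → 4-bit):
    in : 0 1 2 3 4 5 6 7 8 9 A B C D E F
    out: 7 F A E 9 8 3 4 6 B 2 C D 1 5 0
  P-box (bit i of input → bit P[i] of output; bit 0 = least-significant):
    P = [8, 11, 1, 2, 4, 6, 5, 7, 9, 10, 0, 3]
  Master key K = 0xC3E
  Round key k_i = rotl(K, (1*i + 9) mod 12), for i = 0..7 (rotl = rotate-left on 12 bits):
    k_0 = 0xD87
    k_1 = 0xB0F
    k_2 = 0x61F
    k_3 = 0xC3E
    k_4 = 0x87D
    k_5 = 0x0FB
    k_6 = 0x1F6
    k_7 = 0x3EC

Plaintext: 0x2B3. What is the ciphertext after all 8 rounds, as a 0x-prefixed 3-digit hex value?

0xCFA

s_0 = plaintext = 0x2B3
s_1 = Round(s_0, k_0) = 0x129
s_2 = Round(s_1, k_1) = 0x4C2
s_3 = Round(s_2, k_2) = 0xCA3
s_4 = Round(s_3, k_3) = 0x671
s_5 = Round(s_4, k_4) = 0x75B
s_6 = Round(s_5, k_5) = 0x07C
s_7 = Round(s_6, k_6) = 0x6D1
s_8 = Round(s_7, k_7) = 0xCFA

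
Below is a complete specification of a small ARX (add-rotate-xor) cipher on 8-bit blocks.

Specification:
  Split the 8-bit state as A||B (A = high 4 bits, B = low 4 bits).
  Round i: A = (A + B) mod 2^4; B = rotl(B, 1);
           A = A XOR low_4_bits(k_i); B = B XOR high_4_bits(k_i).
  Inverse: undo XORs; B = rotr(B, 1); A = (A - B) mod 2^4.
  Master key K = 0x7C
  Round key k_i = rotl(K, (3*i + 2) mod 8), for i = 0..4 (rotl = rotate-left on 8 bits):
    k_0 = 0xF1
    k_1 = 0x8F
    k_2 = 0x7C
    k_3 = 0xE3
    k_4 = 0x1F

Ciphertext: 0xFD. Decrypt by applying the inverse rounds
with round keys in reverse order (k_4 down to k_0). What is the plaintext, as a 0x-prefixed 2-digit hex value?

0xBB

s_0 = ciphertext = 0xFD
s_1 = InvRound(s_0, k_4) = 0xA6
s_2 = InvRound(s_1, k_3) = 0x54
s_3 = InvRound(s_2, k_2) = 0x09
s_4 = InvRound(s_3, k_1) = 0x78
s_5 = InvRound(s_4, k_0) = 0xBB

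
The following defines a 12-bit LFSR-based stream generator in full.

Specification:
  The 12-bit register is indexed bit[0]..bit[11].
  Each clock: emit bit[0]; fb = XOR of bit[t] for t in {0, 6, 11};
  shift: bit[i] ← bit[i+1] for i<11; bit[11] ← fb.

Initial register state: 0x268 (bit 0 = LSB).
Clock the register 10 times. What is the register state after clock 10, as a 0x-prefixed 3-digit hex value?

reg_0 = 0x268
clock 1: out=0, reg = 0x934
clock 2: out=0, reg = 0xC9A
clock 3: out=0, reg = 0xE4D
clock 4: out=1, reg = 0xF26
clock 5: out=0, reg = 0xF93
clock 6: out=1, reg = 0x7C9
clock 7: out=1, reg = 0x3E4
clock 8: out=0, reg = 0x9F2
clock 9: out=0, reg = 0x4F9
clock 10: out=1, reg = 0x27C

0x27C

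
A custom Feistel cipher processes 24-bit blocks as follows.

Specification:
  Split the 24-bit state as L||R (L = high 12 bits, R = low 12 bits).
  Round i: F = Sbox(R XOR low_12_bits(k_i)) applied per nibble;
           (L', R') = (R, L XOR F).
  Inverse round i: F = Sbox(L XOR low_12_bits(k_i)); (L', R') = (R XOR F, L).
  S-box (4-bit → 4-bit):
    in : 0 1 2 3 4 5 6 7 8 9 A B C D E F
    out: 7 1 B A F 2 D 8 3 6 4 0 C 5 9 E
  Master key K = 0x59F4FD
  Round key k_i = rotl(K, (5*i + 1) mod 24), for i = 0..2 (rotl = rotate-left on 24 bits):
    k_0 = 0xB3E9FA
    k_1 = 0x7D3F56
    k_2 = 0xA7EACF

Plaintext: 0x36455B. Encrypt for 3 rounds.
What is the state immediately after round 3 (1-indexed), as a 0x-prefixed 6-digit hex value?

0x2D1C3C

s_0 = plaintext = 0x36455B
s_1 = Round(s_0, k_0) = 0x55BF25
s_2 = Round(s_1, k_1) = 0xF252D1
s_3 = Round(s_2, k_2) = 0x2D1C3C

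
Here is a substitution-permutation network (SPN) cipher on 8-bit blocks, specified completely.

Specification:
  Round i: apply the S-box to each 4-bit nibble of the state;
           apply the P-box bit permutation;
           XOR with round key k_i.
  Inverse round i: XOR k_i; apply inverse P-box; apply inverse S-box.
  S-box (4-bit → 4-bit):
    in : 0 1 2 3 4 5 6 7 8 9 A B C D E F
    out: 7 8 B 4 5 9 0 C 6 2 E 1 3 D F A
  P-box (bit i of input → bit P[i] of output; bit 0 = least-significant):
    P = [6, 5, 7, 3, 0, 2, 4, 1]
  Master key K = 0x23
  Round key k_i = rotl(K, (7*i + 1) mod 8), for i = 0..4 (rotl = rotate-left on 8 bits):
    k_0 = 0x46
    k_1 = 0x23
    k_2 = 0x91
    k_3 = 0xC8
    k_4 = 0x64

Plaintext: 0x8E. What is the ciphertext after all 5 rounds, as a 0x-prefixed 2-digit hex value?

0xF9

s_0 = plaintext = 0x8E
s_1 = Round(s_0, k_0) = 0xBA
s_2 = Round(s_1, k_1) = 0x8A
s_3 = Round(s_2, k_2) = 0x2D
s_4 = Round(s_3, k_3) = 0x07
s_5 = Round(s_4, k_4) = 0xF9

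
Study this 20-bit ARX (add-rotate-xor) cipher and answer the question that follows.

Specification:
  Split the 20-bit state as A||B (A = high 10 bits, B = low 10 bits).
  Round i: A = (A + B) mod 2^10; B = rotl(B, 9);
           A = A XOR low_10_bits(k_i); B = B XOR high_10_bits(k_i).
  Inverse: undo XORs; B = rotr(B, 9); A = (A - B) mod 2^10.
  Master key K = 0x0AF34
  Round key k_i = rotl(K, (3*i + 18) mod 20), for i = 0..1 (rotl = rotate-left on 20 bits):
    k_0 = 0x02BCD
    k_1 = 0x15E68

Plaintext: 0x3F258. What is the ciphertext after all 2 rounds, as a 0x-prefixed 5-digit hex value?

s_0 = plaintext = 0x3F258
s_1 = Round(s_0, k_0) = 0x26526
s_2 = Round(s_1, k_1) = 0xF5CC4

0xF5CC4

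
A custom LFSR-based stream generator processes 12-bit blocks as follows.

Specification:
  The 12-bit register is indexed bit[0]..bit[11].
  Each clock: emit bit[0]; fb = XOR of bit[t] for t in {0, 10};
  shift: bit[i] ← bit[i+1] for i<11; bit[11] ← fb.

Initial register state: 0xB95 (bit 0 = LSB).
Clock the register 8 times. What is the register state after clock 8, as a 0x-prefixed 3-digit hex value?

reg_0 = 0xB95
clock 1: out=1, reg = 0xDCA
clock 2: out=0, reg = 0xEE5
clock 3: out=1, reg = 0x772
clock 4: out=0, reg = 0xBB9
clock 5: out=1, reg = 0xDDC
clock 6: out=0, reg = 0xEEE
clock 7: out=0, reg = 0xF77
clock 8: out=1, reg = 0x7BB

0x7BB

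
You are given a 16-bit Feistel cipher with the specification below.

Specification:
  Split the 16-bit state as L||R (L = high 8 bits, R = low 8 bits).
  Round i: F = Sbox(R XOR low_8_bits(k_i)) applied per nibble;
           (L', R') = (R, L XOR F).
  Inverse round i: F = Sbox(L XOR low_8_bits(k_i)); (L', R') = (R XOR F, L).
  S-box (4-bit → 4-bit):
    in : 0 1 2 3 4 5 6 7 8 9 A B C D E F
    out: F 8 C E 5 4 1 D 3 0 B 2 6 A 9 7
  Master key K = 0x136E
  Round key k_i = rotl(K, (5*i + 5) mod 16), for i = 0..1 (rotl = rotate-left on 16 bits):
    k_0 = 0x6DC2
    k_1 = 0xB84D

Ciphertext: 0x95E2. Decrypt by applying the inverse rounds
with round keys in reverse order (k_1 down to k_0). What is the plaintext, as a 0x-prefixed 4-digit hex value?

s_0 = ciphertext = 0x95E2
s_1 = InvRound(s_0, k_1) = 0x4195
s_2 = InvRound(s_1, k_0) = 0xAB41

0xAB41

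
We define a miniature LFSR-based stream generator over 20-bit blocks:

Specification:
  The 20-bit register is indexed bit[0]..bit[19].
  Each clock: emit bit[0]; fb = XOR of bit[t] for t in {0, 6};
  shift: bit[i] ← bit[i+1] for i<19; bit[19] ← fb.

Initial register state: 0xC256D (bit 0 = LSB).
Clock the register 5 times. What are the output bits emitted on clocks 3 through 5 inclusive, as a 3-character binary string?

110

reg_0 = 0xC256D
clock 1: out=1, reg = 0x612B6
clock 2: out=0, reg = 0x3095B
clock 3: out=1, reg = 0x184AD
clock 4: out=1, reg = 0x8C256
clock 5: out=0, reg = 0xC612B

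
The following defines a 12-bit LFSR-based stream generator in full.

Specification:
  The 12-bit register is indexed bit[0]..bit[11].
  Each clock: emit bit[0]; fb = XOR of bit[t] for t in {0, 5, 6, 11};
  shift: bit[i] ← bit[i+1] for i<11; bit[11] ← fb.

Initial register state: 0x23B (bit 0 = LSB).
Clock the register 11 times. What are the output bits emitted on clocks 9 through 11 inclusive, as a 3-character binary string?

010

reg_0 = 0x23B
clock 1: out=1, reg = 0x11D
clock 2: out=1, reg = 0x88E
clock 3: out=0, reg = 0xC47
clock 4: out=1, reg = 0xE23
clock 5: out=1, reg = 0xF11
clock 6: out=1, reg = 0x788
clock 7: out=0, reg = 0x3C4
clock 8: out=0, reg = 0x9E2
clock 9: out=0, reg = 0xCF1
clock 10: out=1, reg = 0x678
clock 11: out=0, reg = 0x33C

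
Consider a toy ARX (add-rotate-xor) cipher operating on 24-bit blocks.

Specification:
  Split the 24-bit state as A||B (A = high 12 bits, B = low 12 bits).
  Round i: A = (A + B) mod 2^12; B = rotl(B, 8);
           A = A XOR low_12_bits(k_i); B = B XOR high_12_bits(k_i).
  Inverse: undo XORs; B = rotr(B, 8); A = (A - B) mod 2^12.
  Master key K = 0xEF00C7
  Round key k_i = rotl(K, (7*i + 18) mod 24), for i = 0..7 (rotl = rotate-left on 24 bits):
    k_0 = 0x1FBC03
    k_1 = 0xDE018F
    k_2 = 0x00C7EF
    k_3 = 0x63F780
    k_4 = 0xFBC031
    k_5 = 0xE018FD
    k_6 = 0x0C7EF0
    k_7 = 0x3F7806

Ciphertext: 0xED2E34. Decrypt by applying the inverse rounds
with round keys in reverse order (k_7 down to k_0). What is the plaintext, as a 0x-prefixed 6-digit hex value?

s_0 = ciphertext = 0xED2E34
s_1 = InvRound(s_0, k_7) = 0xA97C3D
s_2 = InvRound(s_1, k_6) = 0x4BBFAC
s_3 = InvRound(s_2, k_5) = 0x175AD1
s_4 = InvRound(s_3, k_4) = 0xA6F6D5
s_5 = InvRound(s_4, k_3) = 0xF4FEA0
s_6 = InvRound(s_5, k_2) = 0xDD2ACE
s_7 = InvRound(s_6, k_1) = 0x9762E7
s_8 = InvRound(s_7, k_0) = 0x3B21C3

0x3B21C3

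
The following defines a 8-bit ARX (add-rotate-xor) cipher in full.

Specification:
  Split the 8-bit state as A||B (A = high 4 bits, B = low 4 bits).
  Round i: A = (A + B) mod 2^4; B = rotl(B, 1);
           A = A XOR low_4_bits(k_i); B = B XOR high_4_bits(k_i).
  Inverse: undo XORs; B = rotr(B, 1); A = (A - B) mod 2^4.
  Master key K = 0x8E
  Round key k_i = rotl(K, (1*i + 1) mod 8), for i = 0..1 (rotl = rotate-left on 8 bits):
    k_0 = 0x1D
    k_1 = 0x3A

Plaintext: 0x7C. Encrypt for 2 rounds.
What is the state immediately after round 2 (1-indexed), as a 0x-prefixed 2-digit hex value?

0xC2

s_0 = plaintext = 0x7C
s_1 = Round(s_0, k_0) = 0xE8
s_2 = Round(s_1, k_1) = 0xC2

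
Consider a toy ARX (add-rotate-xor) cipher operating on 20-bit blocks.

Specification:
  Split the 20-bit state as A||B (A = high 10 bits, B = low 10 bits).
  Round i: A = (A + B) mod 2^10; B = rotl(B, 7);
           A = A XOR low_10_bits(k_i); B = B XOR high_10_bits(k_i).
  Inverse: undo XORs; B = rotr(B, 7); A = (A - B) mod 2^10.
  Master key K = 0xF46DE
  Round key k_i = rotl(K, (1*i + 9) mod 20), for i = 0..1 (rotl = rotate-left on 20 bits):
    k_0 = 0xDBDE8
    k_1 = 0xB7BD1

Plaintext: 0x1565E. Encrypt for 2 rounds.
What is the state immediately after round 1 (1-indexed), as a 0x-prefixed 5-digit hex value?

0xD6C24

s_0 = plaintext = 0x1565E
s_1 = Round(s_0, k_0) = 0xD6C24
s_2 = Round(s_1, k_1) = 0x2B8DA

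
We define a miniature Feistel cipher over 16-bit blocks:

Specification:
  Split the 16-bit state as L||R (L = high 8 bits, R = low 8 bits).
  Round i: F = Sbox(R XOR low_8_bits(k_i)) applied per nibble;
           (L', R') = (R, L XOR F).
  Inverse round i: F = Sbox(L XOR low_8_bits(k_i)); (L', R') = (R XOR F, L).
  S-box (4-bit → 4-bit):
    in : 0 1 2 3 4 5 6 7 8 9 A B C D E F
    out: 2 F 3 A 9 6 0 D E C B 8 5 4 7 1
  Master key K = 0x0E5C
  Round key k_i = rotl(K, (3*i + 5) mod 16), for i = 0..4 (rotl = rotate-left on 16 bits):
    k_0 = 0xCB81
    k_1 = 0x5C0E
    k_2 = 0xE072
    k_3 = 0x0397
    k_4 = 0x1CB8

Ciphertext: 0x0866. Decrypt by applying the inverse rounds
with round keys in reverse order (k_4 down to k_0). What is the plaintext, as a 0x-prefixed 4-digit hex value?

s_0 = ciphertext = 0x0866
s_1 = InvRound(s_0, k_4) = 0xE408
s_2 = InvRound(s_1, k_3) = 0xD2E4
s_3 = InvRound(s_2, k_2) = 0x56D2
s_4 = InvRound(s_3, k_1) = 0xBC56
s_5 = InvRound(s_4, k_0) = 0xF2BC

0xF2BC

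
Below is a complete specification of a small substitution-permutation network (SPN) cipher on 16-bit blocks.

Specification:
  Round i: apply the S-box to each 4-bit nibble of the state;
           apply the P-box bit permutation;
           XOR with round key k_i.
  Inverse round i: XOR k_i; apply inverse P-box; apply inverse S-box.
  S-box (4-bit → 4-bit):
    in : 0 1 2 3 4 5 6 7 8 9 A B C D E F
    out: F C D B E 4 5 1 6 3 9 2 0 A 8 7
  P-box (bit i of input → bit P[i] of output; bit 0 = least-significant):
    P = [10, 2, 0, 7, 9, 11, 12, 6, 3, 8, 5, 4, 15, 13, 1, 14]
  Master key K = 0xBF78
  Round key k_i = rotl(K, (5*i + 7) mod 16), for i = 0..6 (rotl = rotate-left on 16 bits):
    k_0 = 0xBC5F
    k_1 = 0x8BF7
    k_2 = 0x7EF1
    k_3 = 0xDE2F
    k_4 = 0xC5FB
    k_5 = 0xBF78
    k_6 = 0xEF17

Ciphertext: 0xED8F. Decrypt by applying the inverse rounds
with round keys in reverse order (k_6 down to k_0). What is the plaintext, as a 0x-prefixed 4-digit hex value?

0xE4AC

s_0 = ciphertext = 0xED8F
s_1 = InvRound(s_0, k_6) = 0xCA7E
s_2 = InvRound(s_1, k_5) = 0x4B59
s_3 = InvRound(s_2, k_4) = 0x659A
s_4 = InvRound(s_3, k_3) = 0x94F4
s_5 = InvRound(s_4, k_2) = 0x3C98
s_6 = InvRound(s_5, k_1) = 0xFF2F
s_7 = InvRound(s_6, k_0) = 0xE4AC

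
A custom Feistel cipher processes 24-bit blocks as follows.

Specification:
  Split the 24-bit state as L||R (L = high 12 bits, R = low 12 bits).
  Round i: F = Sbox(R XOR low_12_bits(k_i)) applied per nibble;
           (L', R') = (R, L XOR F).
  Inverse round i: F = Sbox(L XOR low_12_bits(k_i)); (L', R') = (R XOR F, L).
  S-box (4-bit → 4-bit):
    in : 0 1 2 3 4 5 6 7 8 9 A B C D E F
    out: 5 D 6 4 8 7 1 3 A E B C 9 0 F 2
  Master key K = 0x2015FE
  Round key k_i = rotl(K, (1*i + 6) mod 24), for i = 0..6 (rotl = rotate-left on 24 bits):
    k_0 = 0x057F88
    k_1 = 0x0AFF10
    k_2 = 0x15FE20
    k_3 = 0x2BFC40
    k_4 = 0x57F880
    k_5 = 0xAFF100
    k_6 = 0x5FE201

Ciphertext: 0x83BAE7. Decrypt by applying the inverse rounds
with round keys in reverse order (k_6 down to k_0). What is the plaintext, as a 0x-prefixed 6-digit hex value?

0xC1A261

s_0 = ciphertext = 0x83BAE7
s_1 = InvRound(s_0, k_6) = 0x1AC83B
s_2 = InvRound(s_1, k_5) = 0xD821AC
s_3 = InvRound(s_2, k_4) = 0x6FAD82
s_4 = InvRound(s_3, k_3) = 0x6496FA
s_5 = InvRound(s_4, k_2) = 0xCE4649
s_6 = InvRound(s_5, k_1) = 0x261CE4
s_7 = InvRound(s_6, k_0) = 0xC1A261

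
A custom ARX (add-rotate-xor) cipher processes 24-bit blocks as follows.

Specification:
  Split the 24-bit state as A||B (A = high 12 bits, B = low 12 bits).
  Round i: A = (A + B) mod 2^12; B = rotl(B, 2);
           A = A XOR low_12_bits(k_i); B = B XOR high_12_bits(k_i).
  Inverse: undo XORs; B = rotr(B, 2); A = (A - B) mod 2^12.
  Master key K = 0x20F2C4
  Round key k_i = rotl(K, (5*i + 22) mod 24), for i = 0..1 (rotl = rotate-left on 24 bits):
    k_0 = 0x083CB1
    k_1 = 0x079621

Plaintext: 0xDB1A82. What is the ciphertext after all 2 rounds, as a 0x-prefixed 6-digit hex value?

s_0 = plaintext = 0xDB1A82
s_1 = Round(s_0, k_0) = 0x482A89
s_2 = Round(s_1, k_1) = 0x92AA5F

0x92AA5F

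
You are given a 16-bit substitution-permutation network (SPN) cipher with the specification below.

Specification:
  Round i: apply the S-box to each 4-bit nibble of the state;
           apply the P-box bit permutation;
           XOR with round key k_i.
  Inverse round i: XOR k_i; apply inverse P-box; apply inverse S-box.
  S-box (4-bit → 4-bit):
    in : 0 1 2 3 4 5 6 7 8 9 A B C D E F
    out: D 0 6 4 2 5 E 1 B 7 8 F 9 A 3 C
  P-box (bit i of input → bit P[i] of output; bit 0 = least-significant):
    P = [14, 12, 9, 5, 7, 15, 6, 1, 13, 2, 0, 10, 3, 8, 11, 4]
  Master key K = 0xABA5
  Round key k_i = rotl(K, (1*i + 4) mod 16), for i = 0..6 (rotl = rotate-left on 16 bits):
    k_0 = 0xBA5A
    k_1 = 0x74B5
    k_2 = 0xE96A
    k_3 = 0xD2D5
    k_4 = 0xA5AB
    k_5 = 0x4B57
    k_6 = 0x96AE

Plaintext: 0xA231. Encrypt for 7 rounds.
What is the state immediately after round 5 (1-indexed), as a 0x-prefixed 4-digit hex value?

0x15A9

s_0 = plaintext = 0xA231
s_1 = Round(s_0, k_0) = 0xBA0F
s_2 = Round(s_1, k_1) = 0x7B4F
s_3 = Round(s_2, k_2) = 0x4F47
s_4 = Round(s_3, k_3) = 0x17D4
s_5 = Round(s_4, k_4) = 0x15A9
s_6 = Round(s_5, k_5) = 0x3954
s_7 = Round(s_6, k_6) = 0xAE6B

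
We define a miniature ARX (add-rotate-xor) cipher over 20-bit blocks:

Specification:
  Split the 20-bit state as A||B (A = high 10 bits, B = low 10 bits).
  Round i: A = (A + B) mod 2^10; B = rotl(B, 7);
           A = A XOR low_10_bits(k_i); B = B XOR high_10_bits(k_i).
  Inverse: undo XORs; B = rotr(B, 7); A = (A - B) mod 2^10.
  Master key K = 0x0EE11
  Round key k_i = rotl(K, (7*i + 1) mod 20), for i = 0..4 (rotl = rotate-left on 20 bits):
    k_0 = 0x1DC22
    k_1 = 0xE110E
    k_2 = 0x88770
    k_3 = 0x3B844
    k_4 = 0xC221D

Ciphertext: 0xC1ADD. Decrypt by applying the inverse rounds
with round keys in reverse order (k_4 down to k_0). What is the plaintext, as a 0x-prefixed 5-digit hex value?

s_0 = ciphertext = 0xC1ADD
s_1 = InvRound(s_0, k_4) = 0x9C2AB
s_2 = InvRound(s_1, k_3) = 0x0222C
s_3 = InvRound(s_2, k_2) = 0xC4068
s_4 = InvRound(s_3, k_1) = 0xADF67
s_5 = InvRound(s_4, k_0) = 0x83C86

0x83C86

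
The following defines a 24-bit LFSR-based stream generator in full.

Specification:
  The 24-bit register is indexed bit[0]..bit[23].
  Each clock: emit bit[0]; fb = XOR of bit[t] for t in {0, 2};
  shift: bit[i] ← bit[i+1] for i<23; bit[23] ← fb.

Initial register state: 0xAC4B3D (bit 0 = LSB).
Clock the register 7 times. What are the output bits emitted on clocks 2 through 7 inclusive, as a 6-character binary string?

reg_0 = 0xAC4B3D
clock 1: out=1, reg = 0x56259E
clock 2: out=0, reg = 0xAB12CF
clock 3: out=1, reg = 0x558967
clock 4: out=1, reg = 0x2AC4B3
clock 5: out=1, reg = 0x956259
clock 6: out=1, reg = 0xCAB12C
clock 7: out=0, reg = 0xE55896

011110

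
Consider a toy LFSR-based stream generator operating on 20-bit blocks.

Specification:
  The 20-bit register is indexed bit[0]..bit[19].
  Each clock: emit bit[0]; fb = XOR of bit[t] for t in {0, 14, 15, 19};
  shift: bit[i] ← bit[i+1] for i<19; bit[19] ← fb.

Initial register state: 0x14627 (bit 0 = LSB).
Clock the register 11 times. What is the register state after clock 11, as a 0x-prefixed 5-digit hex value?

reg_0 = 0x14627
clock 1: out=1, reg = 0x0A313
clock 2: out=1, reg = 0x05189
clock 3: out=1, reg = 0x028C4
clock 4: out=0, reg = 0x01462
clock 5: out=0, reg = 0x00A31
clock 6: out=1, reg = 0x80518
clock 7: out=0, reg = 0xC028C
clock 8: out=0, reg = 0xE0146
clock 9: out=0, reg = 0xF00A3
clock 10: out=1, reg = 0x78051
clock 11: out=1, reg = 0x3C028

0x3C028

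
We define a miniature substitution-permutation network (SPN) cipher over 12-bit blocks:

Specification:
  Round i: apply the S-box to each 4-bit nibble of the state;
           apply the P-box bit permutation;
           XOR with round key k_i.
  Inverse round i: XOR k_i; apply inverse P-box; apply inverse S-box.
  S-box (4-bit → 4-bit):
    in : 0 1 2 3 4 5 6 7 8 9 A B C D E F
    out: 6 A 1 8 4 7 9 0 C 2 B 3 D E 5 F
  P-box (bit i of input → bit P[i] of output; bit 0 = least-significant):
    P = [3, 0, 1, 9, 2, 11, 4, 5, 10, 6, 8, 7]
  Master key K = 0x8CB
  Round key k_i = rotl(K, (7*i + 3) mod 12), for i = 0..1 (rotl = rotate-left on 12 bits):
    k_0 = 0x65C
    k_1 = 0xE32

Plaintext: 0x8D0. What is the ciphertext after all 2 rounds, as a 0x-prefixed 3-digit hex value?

s_0 = plaintext = 0x8D0
s_1 = Round(s_0, k_0) = 0xFEF
s_2 = Round(s_1, k_1) = 0x9ED

0x9ED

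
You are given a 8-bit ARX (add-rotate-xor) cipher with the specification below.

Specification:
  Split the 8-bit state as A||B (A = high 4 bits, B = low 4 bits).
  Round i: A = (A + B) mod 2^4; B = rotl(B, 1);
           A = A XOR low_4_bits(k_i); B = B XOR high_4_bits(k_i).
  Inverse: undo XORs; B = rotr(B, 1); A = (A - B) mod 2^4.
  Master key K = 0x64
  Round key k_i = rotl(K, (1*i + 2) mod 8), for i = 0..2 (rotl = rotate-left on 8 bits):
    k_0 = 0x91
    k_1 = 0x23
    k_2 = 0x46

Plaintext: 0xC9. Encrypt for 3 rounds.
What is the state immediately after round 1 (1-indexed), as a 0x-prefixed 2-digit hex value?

0x4A

s_0 = plaintext = 0xC9
s_1 = Round(s_0, k_0) = 0x4A
s_2 = Round(s_1, k_1) = 0xD7
s_3 = Round(s_2, k_2) = 0x2A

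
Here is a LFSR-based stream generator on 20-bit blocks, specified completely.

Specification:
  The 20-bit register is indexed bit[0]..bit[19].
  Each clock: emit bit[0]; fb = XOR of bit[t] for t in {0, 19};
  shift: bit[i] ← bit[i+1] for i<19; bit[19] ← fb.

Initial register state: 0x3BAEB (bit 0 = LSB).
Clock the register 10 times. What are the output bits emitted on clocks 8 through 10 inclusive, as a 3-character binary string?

101

reg_0 = 0x3BAEB
clock 1: out=1, reg = 0x9DD75
clock 2: out=1, reg = 0x4EEBA
clock 3: out=0, reg = 0x2775D
clock 4: out=1, reg = 0x93BAE
clock 5: out=0, reg = 0xC9DD7
clock 6: out=1, reg = 0x64EEB
clock 7: out=1, reg = 0xB2775
clock 8: out=1, reg = 0x593BA
clock 9: out=0, reg = 0x2C9DD
clock 10: out=1, reg = 0x964EE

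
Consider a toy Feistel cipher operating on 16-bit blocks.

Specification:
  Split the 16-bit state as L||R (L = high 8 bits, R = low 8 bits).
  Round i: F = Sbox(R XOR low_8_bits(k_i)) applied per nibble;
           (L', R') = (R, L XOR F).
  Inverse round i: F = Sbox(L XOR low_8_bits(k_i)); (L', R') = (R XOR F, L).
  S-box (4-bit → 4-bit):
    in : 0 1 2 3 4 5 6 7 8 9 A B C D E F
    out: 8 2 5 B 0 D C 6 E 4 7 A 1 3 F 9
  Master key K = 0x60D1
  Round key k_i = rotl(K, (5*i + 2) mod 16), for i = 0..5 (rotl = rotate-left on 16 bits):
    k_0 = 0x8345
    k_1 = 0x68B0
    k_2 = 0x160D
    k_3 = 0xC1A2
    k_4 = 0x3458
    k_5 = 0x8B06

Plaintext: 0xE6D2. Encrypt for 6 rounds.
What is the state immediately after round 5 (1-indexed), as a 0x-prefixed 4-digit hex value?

0xBAC3

s_0 = plaintext = 0xE6D2
s_1 = Round(s_0, k_0) = 0xD2A0
s_2 = Round(s_1, k_1) = 0xA0FA
s_3 = Round(s_2, k_2) = 0xFA36
s_4 = Round(s_3, k_3) = 0x36BA
s_5 = Round(s_4, k_4) = 0xBAC3
s_6 = Round(s_5, k_5) = 0xC3A7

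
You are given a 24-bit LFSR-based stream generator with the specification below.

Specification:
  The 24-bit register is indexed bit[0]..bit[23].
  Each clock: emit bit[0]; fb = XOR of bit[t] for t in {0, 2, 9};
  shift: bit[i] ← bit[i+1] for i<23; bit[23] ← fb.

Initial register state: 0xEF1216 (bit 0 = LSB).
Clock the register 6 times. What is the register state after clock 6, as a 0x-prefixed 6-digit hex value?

reg_0 = 0xEF1216
clock 1: out=0, reg = 0x77890B
clock 2: out=1, reg = 0xBBC485
clock 3: out=1, reg = 0x5DE242
clock 4: out=0, reg = 0xAEF121
clock 5: out=1, reg = 0xD77890
clock 6: out=0, reg = 0x6BBC48

0x6BBC48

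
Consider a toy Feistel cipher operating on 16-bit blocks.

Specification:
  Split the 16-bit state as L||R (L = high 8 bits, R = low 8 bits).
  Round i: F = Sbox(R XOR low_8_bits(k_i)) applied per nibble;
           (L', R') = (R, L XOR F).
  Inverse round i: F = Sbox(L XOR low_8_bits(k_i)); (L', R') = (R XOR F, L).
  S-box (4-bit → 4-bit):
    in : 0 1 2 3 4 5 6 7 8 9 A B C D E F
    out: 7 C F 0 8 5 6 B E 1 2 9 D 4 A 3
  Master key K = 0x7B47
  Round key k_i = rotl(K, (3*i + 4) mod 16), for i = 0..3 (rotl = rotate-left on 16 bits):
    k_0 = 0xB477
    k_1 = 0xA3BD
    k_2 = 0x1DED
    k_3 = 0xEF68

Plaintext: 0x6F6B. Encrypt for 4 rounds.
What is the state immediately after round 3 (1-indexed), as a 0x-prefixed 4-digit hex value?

0xA827

s_0 = plaintext = 0x6F6B
s_1 = Round(s_0, k_0) = 0x6BA2
s_2 = Round(s_1, k_1) = 0xA2A8
s_3 = Round(s_2, k_2) = 0xA827
s_4 = Round(s_3, k_3) = 0x272B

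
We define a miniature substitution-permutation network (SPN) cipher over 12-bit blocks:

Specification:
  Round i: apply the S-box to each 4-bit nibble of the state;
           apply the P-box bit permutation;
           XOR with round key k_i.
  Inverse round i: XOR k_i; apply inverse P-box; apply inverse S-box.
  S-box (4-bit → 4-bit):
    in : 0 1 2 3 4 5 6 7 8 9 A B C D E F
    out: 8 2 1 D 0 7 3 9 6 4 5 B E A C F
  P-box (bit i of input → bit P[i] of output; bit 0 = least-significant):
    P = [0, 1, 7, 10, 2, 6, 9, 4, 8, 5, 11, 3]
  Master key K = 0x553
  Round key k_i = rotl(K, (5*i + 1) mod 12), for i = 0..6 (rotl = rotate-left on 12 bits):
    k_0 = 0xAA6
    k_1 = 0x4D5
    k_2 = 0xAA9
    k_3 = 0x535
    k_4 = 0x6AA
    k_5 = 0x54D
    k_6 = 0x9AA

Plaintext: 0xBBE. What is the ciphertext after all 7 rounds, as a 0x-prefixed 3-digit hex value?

0x6A0

s_0 = plaintext = 0xBBE
s_1 = Round(s_0, k_0) = 0xF5A
s_2 = Round(s_1, k_1) = 0xF38
s_3 = Round(s_2, k_2) = 0x117
s_4 = Round(s_3, k_3) = 0x154
s_5 = Round(s_4, k_4) = 0x4CE
s_6 = Round(s_5, k_5) = 0x39D
s_7 = Round(s_6, k_6) = 0x6A0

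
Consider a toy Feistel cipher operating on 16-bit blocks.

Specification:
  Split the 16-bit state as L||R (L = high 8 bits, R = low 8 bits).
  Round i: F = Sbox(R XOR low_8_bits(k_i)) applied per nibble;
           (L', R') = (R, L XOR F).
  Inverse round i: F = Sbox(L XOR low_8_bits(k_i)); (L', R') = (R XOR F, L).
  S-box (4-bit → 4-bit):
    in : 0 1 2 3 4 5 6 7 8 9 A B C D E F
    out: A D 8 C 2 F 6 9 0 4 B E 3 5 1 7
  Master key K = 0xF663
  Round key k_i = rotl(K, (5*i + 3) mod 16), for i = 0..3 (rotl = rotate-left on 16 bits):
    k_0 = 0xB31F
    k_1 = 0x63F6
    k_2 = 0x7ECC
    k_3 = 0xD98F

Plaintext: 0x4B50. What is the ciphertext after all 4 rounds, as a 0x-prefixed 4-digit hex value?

0x35F0

s_0 = plaintext = 0x4B50
s_1 = Round(s_0, k_0) = 0x506C
s_2 = Round(s_1, k_1) = 0x6C1B
s_3 = Round(s_2, k_2) = 0x1B35
s_4 = Round(s_3, k_3) = 0x35F0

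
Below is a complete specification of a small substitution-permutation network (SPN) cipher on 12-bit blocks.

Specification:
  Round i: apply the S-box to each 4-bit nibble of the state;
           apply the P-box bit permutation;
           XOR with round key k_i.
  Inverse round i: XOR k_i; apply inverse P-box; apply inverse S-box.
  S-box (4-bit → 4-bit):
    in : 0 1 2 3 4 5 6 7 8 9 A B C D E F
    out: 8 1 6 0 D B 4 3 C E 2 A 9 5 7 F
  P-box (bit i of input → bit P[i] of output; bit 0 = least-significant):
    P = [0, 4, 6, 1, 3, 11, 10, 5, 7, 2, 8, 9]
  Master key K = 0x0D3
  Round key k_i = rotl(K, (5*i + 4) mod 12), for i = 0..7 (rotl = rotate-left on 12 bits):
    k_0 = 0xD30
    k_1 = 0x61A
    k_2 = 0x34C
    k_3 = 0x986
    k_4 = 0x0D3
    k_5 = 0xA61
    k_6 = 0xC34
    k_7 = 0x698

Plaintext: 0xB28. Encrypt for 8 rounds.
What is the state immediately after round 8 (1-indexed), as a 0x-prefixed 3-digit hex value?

0x1C1

s_0 = plaintext = 0xB28
s_1 = Round(s_0, k_0) = 0x376
s_2 = Round(s_1, k_1) = 0xE52
s_3 = Round(s_2, k_2) = 0xAB0
s_4 = Round(s_3, k_3) = 0x1A0
s_5 = Round(s_4, k_4) = 0x851
s_6 = Round(s_5, k_5) = 0x148
s_7 = Round(s_6, k_6) = 0x8DE
s_8 = Round(s_7, k_7) = 0x1C1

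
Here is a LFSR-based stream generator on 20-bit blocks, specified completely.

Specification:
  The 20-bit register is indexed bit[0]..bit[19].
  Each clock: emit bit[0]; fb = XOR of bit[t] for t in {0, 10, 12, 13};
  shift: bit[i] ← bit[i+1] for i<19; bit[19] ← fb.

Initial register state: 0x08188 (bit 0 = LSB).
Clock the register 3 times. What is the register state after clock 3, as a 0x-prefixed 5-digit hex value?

reg_0 = 0x08188
clock 1: out=0, reg = 0x040C4
clock 2: out=0, reg = 0x02062
clock 3: out=0, reg = 0x81031

0x81031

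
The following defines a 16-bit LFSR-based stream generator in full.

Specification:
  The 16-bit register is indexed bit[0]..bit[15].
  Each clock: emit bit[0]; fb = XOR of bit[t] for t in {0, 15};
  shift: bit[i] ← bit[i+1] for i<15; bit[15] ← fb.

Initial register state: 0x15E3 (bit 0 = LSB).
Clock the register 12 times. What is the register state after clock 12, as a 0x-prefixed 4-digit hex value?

reg_0 = 0x15E3
clock 1: out=1, reg = 0x8AF1
clock 2: out=1, reg = 0x4578
clock 3: out=0, reg = 0x22BC
clock 4: out=0, reg = 0x115E
clock 5: out=0, reg = 0x08AF
clock 6: out=1, reg = 0x8457
clock 7: out=1, reg = 0x422B
clock 8: out=1, reg = 0xA115
clock 9: out=1, reg = 0x508A
clock 10: out=0, reg = 0x2845
clock 11: out=1, reg = 0x9422
clock 12: out=0, reg = 0xCA11

0xCA11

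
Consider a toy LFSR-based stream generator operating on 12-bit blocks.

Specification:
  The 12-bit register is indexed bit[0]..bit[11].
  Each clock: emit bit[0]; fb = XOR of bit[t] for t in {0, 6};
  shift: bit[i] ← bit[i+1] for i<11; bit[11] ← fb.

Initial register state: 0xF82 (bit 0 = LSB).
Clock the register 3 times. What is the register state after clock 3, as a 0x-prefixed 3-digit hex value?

reg_0 = 0xF82
clock 1: out=0, reg = 0x7C1
clock 2: out=1, reg = 0x3E0
clock 3: out=0, reg = 0x9F0

0x9F0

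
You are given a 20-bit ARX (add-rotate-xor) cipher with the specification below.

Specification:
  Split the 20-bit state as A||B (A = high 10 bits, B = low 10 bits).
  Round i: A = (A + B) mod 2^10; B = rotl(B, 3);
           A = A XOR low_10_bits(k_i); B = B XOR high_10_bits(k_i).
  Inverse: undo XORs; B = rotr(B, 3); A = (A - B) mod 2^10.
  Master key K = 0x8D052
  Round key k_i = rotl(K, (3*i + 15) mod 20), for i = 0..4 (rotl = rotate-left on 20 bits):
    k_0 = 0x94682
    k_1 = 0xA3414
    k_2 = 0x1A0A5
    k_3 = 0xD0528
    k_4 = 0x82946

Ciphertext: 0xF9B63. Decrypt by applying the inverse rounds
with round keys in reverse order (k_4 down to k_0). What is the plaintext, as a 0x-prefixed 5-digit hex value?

s_0 = ciphertext = 0xF9B63
s_1 = InvRound(s_0, k_4) = 0x7CCAD
s_2 = InvRound(s_1, k_3) = 0x97A7D
s_3 = InvRound(s_2, k_2) = 0x0E6C2
s_4 = InvRound(s_3, k_1) = 0x29389
s_5 = InvRound(s_4, k_0) = 0x7AC3B

0x7AC3B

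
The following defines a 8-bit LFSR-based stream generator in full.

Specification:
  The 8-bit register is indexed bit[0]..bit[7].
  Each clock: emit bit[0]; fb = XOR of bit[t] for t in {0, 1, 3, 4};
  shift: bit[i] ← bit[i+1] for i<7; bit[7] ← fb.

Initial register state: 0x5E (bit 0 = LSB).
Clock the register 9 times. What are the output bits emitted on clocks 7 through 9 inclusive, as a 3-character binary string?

reg_0 = 0x5E
clock 1: out=0, reg = 0xAF
clock 2: out=1, reg = 0xD7
clock 3: out=1, reg = 0xEB
clock 4: out=1, reg = 0xF5
clock 5: out=1, reg = 0x7A
clock 6: out=0, reg = 0xBD
clock 7: out=1, reg = 0xDE
clock 8: out=0, reg = 0xEF
clock 9: out=1, reg = 0xF7

101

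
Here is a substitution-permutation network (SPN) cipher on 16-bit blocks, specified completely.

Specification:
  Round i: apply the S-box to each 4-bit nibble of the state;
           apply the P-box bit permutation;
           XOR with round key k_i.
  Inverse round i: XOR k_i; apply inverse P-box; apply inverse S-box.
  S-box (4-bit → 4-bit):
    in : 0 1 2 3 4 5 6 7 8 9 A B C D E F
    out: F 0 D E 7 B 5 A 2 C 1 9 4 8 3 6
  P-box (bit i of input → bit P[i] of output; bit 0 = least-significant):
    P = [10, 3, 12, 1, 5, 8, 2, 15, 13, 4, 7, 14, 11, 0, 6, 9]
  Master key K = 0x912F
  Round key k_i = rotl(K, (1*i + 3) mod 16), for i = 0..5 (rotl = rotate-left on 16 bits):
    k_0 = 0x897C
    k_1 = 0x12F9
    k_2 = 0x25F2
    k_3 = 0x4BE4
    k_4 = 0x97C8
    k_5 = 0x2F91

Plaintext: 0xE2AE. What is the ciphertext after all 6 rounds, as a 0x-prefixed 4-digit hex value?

s_0 = plaintext = 0xE2AE
s_1 = Round(s_0, k_0) = 0xE5D5
s_2 = Round(s_1, k_1) = 0xFEE2
s_3 = Round(s_2, k_2) = 0x1081
s_4 = Round(s_3, k_3) = 0x2A74
s_5 = Round(s_4, k_4) = 0x2880
s_6 = Round(s_5, k_5) = 0x30CB

0x30CB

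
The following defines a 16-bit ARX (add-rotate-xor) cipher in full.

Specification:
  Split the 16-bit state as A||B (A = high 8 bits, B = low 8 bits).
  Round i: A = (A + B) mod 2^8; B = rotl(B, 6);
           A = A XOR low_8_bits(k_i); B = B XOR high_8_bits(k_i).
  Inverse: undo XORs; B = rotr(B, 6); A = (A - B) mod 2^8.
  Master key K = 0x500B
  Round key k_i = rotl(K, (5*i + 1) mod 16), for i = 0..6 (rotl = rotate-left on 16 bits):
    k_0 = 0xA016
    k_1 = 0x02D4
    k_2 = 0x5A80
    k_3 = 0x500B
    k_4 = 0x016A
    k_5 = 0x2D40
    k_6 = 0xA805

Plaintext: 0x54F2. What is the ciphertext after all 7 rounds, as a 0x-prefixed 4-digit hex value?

0x6EA9

s_0 = plaintext = 0x54F2
s_1 = Round(s_0, k_0) = 0x501C
s_2 = Round(s_1, k_1) = 0xB805
s_3 = Round(s_2, k_2) = 0x3D1B
s_4 = Round(s_3, k_3) = 0x5396
s_5 = Round(s_4, k_4) = 0x83A4
s_6 = Round(s_5, k_5) = 0x6704
s_7 = Round(s_6, k_6) = 0x6EA9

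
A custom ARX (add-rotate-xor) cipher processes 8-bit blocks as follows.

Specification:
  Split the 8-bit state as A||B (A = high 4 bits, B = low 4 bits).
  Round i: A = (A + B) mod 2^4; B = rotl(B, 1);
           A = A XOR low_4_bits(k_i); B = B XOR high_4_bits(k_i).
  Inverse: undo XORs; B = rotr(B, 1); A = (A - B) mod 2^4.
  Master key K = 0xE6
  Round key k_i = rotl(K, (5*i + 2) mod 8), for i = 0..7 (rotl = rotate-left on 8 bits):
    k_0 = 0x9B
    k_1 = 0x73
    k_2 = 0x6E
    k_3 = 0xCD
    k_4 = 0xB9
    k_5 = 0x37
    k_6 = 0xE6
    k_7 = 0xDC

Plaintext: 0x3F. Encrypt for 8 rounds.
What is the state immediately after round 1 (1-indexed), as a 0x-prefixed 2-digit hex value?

s_0 = plaintext = 0x3F
s_1 = Round(s_0, k_0) = 0x96
s_2 = Round(s_1, k_1) = 0xCB
s_3 = Round(s_2, k_2) = 0x91
s_4 = Round(s_3, k_3) = 0x7E
s_5 = Round(s_4, k_4) = 0xC6
s_6 = Round(s_5, k_5) = 0x5F
s_7 = Round(s_6, k_6) = 0x21
s_8 = Round(s_7, k_7) = 0xFF

0x96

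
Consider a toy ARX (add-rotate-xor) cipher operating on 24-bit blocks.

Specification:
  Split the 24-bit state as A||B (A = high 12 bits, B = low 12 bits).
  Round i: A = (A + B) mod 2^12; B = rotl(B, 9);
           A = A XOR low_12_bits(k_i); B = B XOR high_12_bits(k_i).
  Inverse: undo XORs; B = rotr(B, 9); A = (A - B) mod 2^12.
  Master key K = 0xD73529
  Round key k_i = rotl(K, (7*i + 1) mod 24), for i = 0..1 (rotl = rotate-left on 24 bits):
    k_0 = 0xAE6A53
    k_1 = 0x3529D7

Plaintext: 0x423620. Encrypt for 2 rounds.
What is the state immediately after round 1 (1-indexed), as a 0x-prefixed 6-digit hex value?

0x010A22

s_0 = plaintext = 0x423620
s_1 = Round(s_0, k_0) = 0x010A22
s_2 = Round(s_1, k_1) = 0x3E5616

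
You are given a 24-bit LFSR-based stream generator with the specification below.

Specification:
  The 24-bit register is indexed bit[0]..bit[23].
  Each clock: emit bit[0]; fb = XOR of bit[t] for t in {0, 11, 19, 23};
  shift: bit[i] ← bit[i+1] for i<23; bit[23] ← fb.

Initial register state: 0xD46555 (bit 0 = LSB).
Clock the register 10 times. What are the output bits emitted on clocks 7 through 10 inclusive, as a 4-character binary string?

1010

reg_0 = 0xD46555
clock 1: out=1, reg = 0x6A32AA
clock 2: out=0, reg = 0xB51955
clock 3: out=1, reg = 0xDA8CAA
clock 4: out=0, reg = 0xED4655
clock 5: out=1, reg = 0xF6A32A
clock 6: out=0, reg = 0xFB5195
clock 7: out=1, reg = 0xFDA8CA
clock 8: out=0, reg = 0xFED465
clock 9: out=1, reg = 0xFF6A32
clock 10: out=0, reg = 0xFFB519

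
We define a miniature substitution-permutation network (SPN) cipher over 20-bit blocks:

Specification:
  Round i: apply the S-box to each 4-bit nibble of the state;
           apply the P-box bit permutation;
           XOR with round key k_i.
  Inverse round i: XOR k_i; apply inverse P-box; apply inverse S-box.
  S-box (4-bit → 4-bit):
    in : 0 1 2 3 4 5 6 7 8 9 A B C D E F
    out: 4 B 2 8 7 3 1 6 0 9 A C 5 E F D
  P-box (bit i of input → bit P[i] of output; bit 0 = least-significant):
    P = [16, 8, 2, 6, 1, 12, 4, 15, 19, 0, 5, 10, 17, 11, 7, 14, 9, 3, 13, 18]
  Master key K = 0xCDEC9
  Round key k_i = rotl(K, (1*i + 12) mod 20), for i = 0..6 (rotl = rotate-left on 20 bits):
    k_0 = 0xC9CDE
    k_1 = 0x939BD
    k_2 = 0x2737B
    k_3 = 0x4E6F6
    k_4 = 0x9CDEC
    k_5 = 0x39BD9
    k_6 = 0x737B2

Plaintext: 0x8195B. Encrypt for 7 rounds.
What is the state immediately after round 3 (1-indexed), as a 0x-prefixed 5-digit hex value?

s_0 = plaintext = 0x8195B
s_1 = Round(s_0, k_0) = 0x6C098
s_2 = Round(s_1, k_1) = 0xBBB1F
s_3 = Round(s_2, k_2) = 0x7879D
s_4 = Round(s_3, k_3) = 0x44799
s_5 = Round(s_4, k_4) = 0xA6707
s_6 = Round(s_5, k_5) = 0x59AE4
s_7 = Round(s_6, k_6) = 0x4E0AD

0x7879D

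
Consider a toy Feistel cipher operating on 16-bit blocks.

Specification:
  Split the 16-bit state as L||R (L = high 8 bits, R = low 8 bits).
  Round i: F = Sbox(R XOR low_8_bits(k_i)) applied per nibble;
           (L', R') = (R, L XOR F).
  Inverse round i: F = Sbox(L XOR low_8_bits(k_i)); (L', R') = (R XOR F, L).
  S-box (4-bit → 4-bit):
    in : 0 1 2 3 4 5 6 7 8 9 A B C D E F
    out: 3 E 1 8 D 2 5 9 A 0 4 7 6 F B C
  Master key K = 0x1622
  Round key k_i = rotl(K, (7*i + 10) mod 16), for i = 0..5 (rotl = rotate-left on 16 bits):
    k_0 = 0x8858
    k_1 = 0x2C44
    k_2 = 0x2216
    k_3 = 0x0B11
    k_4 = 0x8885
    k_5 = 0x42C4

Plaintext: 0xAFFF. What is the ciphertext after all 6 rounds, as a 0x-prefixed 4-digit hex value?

s_0 = plaintext = 0xAFFF
s_1 = Round(s_0, k_0) = 0xFFE6
s_2 = Round(s_1, k_1) = 0xE6BE
s_3 = Round(s_2, k_2) = 0xBEAC
s_4 = Round(s_3, k_3) = 0xACC1
s_5 = Round(s_4, k_4) = 0xC171
s_6 = Round(s_5, k_5) = 0x71B3

0x71B3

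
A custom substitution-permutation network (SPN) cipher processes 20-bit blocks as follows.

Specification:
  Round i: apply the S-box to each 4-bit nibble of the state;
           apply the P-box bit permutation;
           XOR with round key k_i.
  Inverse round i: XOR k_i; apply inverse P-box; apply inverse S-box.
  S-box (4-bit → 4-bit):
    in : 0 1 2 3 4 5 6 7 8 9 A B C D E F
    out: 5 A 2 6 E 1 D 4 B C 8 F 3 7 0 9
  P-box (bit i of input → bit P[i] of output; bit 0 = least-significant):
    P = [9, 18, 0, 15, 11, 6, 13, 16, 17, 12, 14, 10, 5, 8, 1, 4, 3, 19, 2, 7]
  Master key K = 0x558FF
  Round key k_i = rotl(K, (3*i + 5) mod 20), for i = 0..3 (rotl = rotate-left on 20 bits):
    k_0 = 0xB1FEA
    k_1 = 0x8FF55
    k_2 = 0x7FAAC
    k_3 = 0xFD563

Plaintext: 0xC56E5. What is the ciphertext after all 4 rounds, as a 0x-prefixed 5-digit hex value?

s_0 = plaintext = 0xC56E5
s_1 = Round(s_0, k_0) = 0x159C2
s_2 = Round(s_1, k_1) = 0x4B3B5
s_3 = Round(s_2, k_2) = 0xE815A
s_4 = Round(s_3, k_3) = 0xF4853

0xF4853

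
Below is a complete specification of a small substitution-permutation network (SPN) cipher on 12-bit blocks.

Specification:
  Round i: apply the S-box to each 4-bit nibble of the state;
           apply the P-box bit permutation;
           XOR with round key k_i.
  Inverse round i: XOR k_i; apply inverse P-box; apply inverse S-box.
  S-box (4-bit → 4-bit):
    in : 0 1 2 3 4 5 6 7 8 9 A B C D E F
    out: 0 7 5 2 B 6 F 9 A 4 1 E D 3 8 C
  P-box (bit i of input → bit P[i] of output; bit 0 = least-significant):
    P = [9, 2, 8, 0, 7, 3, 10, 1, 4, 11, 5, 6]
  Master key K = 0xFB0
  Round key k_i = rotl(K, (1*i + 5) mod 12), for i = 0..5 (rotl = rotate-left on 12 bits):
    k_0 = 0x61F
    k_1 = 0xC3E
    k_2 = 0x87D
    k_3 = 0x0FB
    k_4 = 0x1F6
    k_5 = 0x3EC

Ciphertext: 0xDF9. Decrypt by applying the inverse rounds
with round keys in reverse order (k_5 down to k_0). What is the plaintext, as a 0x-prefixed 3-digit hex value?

s_0 = ciphertext = 0xDF9
s_1 = InvRound(s_0, k_5) = 0xD94
s_2 = InvRound(s_1, k_4) = 0xBF0
s_3 = InvRound(s_2, k_3) = 0x38C
s_4 = InvRound(s_3, k_2) = 0x6AC
s_5 = InvRound(s_4, k_1) = 0xD7A
s_6 = InvRound(s_5, k_0) = 0xB06

0xB06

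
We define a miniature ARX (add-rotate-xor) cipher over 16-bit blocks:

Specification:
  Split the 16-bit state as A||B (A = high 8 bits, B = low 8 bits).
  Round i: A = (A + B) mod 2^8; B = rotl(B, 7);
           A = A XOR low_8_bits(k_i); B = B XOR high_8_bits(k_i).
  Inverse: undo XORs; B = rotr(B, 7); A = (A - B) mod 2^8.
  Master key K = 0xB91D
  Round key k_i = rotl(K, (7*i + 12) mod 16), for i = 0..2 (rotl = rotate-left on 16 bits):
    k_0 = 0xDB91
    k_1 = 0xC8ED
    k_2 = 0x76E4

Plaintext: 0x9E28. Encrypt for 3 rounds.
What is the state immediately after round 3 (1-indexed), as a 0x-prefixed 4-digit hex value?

s_0 = plaintext = 0x9E28
s_1 = Round(s_0, k_0) = 0x57CF
s_2 = Round(s_1, k_1) = 0xCB2F
s_3 = Round(s_2, k_2) = 0x1EE1

0x1EE1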